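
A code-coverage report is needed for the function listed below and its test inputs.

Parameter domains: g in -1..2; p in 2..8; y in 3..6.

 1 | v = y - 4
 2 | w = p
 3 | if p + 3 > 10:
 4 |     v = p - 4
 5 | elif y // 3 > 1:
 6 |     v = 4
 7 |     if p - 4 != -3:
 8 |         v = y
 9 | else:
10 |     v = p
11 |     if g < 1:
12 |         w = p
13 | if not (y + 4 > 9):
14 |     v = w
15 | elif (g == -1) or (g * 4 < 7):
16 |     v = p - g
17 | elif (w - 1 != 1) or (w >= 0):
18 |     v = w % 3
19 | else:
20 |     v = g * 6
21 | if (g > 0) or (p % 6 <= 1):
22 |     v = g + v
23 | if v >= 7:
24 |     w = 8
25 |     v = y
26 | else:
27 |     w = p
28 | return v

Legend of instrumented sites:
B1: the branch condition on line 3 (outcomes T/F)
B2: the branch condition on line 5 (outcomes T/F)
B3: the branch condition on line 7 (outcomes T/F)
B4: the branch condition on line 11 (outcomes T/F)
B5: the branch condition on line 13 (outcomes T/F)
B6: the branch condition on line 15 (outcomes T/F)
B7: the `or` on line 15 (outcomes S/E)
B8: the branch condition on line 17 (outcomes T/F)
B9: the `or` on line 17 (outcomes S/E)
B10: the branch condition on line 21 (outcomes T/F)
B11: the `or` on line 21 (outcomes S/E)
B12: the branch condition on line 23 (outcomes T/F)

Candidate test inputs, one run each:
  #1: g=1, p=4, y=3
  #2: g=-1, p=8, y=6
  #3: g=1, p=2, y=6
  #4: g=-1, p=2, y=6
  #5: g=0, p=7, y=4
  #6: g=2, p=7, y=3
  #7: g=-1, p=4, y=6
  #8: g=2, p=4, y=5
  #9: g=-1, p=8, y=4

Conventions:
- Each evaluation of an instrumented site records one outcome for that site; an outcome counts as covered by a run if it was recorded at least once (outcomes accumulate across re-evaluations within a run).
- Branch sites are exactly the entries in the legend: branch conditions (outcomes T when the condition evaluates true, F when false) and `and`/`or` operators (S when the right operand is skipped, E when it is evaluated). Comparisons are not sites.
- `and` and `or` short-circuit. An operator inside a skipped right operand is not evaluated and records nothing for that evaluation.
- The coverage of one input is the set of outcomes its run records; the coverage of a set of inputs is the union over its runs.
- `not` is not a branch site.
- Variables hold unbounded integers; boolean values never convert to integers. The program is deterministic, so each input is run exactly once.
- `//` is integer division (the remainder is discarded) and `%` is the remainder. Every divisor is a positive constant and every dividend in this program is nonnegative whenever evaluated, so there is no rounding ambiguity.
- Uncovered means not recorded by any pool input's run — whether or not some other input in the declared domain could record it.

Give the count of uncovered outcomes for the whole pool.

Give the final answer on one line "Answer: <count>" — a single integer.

#1 (g=1, p=4, y=3) -> B1->F, B2->F, B4->F, B5->T, B11->S, B10->T, B12->F; covered: B1=F, B2=F, B4=F, B5=T, B10=T, B11=S, B12=F
#2 (g=-1, p=8, y=6) -> B1->T, B5->F, B7->S, B6->T, B11->E, B10->F, B12->T; covered: B1=T, B5=F, B6=T, B7=S, B10=F, B11=E, B12=T
#3 (g=1, p=2, y=6) -> B1->F, B2->T, B3->T, B5->F, B7->E, B6->T, B11->S, B10->T, B12->F; covered: B1=F, B2=T, B3=T, B5=F, B6=T, B7=E, B10=T, B11=S, B12=F
#4 (g=-1, p=2, y=6) -> B1->F, B2->T, B3->T, B5->F, B7->S, B6->T, B11->E, B10->F, B12->F; covered: B1=F, B2=T, B3=T, B5=F, B6=T, B7=S, B10=F, B11=E, B12=F
#5 (g=0, p=7, y=4) -> B1->F, B2->F, B4->T, B5->T, B11->E, B10->T, B12->T; covered: B1=F, B2=F, B4=T, B5=T, B10=T, B11=E, B12=T
#6 (g=2, p=7, y=3) -> B1->F, B2->F, B4->F, B5->T, B11->S, B10->T, B12->T; covered: B1=F, B2=F, B4=F, B5=T, B10=T, B11=S, B12=T
#7 (g=-1, p=4, y=6) -> B1->F, B2->T, B3->T, B5->F, B7->S, B6->T, B11->E, B10->F, B12->F; covered: B1=F, B2=T, B3=T, B5=F, B6=T, B7=S, B10=F, B11=E, B12=F
#8 (g=2, p=4, y=5) -> B1->F, B2->F, B4->F, B5->T, B11->S, B10->T, B12->F; covered: B1=F, B2=F, B4=F, B5=T, B10=T, B11=S, B12=F
#9 (g=-1, p=8, y=4) -> B1->T, B5->T, B11->E, B10->F, B12->T; covered: B1=T, B5=T, B10=F, B11=E, B12=T
union over the pool: B1=T, B1=F, B2=T, B2=F, B3=T, B4=T, B4=F, B5=T, B5=F, B6=T, B7=S, B7=E, B10=T, B10=F, B11=S, B11=E, B12=T, B12=F
uncovered (6 of 24): B3=F, B6=F, B8=T, B8=F, B9=S, B9=E

Answer: 6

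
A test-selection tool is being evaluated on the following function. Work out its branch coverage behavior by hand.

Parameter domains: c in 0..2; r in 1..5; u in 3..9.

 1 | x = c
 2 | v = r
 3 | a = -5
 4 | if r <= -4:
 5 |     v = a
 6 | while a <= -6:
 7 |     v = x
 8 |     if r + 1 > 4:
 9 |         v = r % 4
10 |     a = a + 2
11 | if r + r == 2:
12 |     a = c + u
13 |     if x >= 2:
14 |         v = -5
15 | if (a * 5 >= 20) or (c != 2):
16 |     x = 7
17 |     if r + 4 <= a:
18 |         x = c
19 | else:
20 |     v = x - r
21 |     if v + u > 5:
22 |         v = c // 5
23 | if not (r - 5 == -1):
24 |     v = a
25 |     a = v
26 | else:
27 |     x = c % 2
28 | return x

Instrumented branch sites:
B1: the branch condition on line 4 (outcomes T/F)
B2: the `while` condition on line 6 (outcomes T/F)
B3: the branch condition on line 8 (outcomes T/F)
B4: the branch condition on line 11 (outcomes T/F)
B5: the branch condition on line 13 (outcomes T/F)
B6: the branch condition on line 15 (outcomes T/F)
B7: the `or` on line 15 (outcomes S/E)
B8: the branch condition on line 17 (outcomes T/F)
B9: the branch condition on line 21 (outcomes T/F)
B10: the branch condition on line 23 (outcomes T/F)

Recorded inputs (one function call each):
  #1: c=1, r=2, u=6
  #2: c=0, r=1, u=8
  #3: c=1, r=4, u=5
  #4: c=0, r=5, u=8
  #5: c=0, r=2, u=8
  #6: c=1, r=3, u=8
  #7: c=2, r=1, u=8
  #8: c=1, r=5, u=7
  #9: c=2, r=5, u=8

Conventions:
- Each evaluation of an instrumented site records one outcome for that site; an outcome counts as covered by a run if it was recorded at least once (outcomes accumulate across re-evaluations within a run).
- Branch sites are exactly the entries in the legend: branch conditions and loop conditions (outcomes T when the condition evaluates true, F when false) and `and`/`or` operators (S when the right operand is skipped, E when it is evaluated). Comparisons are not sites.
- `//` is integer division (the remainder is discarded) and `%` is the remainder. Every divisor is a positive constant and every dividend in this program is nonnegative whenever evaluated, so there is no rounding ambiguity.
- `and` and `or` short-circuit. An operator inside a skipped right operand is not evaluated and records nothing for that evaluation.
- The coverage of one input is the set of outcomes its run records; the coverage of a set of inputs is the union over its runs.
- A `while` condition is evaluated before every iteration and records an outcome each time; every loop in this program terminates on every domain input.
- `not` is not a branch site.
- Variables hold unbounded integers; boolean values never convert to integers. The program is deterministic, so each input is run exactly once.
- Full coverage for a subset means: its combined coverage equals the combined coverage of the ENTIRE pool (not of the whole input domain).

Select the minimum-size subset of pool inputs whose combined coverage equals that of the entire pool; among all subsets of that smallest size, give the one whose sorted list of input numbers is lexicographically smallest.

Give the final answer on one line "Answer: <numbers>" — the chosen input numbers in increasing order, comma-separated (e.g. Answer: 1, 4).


test 1 (c=1, r=2, u=6) fires B1->F, B2->F, B4->F, B7->E, B6->T, B8->F, B10->T; hits B1=F, B2=F, B4=F, B6=T, B7=E, B8=F, B10=T
test 2 (c=0, r=1, u=8) fires B1->F, B2->F, B4->T, B5->F, B7->S, B6->T, B8->T, B10->T; hits B1=F, B2=F, B4=T, B5=F, B6=T, B7=S, B8=T, B10=T
test 3 (c=1, r=4, u=5) fires B1->F, B2->F, B4->F, B7->E, B6->T, B8->F, B10->F; hits B1=F, B2=F, B4=F, B6=T, B7=E, B8=F, B10=F
test 4 (c=0, r=5, u=8) fires B1->F, B2->F, B4->F, B7->E, B6->T, B8->F, B10->T; hits B1=F, B2=F, B4=F, B6=T, B7=E, B8=F, B10=T
test 5 (c=0, r=2, u=8) fires B1->F, B2->F, B4->F, B7->E, B6->T, B8->F, B10->T; hits B1=F, B2=F, B4=F, B6=T, B7=E, B8=F, B10=T
test 6 (c=1, r=3, u=8) fires B1->F, B2->F, B4->F, B7->E, B6->T, B8->F, B10->T; hits B1=F, B2=F, B4=F, B6=T, B7=E, B8=F, B10=T
test 7 (c=2, r=1, u=8) fires B1->F, B2->F, B4->T, B5->T, B7->S, B6->T, B8->T, B10->T; hits B1=F, B2=F, B4=T, B5=T, B6=T, B7=S, B8=T, B10=T
test 8 (c=1, r=5, u=7) fires B1->F, B2->F, B4->F, B7->E, B6->T, B8->F, B10->T; hits B1=F, B2=F, B4=F, B6=T, B7=E, B8=F, B10=T
test 9 (c=2, r=5, u=8) fires B1->F, B2->F, B4->F, B7->E, B6->F, B9->F, B10->T; hits B1=F, B2=F, B4=F, B6=F, B7=E, B9=F, B10=T
the full pool covers 15 outcomes: B1=F, B2=F, B4=T, B4=F, B5=T, B5=F, B6=T, B6=F, B7=S, B7=E, B8=T, B8=F, B9=F, B10=T, B10=F
every size-1 subset falls short of the 15 outcomes (best: 8/15)
every size-2 subset falls short of the 15 outcomes (best: 12/15)
every size-3 subset falls short of the 15 outcomes (best: 14/15)
size 4: inputs {2, 3, 7, 9} cover all 15 outcomes, and no lexicographically smaller subset of this size does
Answer: 2, 3, 7, 9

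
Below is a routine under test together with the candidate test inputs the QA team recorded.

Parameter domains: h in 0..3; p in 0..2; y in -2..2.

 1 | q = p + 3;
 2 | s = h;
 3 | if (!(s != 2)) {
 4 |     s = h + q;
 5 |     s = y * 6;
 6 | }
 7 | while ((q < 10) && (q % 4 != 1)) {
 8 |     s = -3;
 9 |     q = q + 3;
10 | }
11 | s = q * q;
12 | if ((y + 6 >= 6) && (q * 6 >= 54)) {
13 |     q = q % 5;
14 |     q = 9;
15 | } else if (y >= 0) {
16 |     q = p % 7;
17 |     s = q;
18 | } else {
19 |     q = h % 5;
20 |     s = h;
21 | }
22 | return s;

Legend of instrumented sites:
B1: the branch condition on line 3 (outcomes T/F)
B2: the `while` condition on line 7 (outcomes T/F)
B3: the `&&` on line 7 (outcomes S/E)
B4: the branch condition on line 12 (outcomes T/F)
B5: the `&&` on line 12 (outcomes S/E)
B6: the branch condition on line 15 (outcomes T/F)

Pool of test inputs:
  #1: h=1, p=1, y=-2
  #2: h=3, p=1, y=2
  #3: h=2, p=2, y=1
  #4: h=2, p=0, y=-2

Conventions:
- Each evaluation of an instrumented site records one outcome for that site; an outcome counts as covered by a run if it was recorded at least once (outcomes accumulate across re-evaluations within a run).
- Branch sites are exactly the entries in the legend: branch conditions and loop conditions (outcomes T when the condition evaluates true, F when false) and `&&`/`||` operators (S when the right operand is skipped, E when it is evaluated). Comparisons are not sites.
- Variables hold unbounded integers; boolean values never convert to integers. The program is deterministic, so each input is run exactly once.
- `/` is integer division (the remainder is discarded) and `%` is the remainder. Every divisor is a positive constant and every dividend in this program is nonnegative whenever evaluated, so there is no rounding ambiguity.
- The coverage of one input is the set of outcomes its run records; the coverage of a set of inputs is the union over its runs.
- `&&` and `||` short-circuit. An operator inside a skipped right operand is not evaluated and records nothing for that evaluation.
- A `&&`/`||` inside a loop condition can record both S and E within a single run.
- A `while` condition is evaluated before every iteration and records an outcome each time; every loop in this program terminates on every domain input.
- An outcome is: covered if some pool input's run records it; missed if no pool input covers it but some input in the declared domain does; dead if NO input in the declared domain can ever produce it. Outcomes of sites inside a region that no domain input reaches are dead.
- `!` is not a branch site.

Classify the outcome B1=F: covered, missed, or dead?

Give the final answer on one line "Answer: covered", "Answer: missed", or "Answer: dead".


B1=F is recorded by pool input(s) 1, 2 -> covered
Answer: covered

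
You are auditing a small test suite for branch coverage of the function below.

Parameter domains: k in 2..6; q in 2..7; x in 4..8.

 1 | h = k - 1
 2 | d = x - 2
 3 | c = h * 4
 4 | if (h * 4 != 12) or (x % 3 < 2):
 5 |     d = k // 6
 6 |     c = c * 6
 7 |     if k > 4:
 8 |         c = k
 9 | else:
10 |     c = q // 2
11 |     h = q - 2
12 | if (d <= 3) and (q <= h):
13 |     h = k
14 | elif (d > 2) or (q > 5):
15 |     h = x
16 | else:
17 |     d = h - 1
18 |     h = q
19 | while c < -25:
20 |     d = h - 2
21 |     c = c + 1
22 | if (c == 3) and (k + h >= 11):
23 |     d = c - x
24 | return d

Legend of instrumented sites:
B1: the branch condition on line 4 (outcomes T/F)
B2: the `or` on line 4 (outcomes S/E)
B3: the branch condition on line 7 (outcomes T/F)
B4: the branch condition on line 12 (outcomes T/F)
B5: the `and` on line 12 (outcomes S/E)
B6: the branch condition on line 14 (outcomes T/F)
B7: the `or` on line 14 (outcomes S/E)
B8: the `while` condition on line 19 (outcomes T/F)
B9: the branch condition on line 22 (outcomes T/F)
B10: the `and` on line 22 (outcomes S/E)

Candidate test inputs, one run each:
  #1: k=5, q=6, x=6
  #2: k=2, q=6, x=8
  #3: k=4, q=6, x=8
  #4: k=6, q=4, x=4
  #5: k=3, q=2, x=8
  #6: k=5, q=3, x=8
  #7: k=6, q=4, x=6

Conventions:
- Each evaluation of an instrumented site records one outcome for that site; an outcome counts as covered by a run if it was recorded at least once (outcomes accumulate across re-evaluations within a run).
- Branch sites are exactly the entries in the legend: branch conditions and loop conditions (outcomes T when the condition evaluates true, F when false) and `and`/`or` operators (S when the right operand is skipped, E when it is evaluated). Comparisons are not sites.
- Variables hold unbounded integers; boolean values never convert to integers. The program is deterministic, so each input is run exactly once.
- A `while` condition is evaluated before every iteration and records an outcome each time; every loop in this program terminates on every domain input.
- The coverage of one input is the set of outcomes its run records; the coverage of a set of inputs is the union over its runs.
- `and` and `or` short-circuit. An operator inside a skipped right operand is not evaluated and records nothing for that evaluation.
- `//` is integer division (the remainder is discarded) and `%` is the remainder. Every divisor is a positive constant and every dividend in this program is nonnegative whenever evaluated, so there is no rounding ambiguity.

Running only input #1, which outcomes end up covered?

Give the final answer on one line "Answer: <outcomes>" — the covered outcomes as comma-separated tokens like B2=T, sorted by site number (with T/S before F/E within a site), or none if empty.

Simulating input #1 (k=5, q=6, x=6) step by step:
  B2->S, B1->T, B3->T, B5->E, B4->F, B7->E, B6->T, B8->F, B10->S, B9->F
distinct outcomes covered: B1=T, B2=S, B3=T, B4=F, B5=E, B6=T, B7=E, B8=F, B9=F, B10=S

Answer: B1=T, B2=S, B3=T, B4=F, B5=E, B6=T, B7=E, B8=F, B9=F, B10=S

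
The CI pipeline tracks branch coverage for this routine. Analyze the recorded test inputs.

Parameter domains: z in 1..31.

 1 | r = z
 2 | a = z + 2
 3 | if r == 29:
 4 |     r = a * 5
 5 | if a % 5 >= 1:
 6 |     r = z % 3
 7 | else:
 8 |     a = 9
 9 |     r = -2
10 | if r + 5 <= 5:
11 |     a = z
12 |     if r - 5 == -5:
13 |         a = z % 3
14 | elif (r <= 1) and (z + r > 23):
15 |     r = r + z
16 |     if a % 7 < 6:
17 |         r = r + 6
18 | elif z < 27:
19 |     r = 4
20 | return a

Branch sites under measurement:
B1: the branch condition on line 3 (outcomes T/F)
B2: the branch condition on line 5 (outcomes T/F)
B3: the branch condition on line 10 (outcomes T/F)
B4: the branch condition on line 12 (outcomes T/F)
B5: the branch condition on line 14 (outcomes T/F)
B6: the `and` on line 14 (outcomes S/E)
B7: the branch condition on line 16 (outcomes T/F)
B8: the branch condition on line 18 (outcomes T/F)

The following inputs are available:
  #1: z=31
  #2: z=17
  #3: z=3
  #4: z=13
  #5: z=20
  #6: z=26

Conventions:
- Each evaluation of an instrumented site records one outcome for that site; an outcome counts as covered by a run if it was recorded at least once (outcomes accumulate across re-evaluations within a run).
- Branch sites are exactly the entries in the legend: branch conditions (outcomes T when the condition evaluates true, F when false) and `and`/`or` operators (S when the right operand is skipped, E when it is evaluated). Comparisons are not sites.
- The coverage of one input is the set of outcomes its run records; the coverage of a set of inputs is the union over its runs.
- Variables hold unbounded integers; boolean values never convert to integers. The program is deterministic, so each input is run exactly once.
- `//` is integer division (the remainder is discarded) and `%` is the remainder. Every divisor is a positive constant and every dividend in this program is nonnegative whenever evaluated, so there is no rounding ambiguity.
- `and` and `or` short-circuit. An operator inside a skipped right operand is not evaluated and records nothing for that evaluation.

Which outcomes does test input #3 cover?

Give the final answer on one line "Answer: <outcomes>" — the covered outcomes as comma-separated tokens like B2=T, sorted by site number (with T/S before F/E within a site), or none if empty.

Running input #3 (z=3), event by event:
  B1->F, B2->F, B3->T, B4->F
as a set, this run covers: B1=F, B2=F, B3=T, B4=F

Answer: B1=F, B2=F, B3=T, B4=F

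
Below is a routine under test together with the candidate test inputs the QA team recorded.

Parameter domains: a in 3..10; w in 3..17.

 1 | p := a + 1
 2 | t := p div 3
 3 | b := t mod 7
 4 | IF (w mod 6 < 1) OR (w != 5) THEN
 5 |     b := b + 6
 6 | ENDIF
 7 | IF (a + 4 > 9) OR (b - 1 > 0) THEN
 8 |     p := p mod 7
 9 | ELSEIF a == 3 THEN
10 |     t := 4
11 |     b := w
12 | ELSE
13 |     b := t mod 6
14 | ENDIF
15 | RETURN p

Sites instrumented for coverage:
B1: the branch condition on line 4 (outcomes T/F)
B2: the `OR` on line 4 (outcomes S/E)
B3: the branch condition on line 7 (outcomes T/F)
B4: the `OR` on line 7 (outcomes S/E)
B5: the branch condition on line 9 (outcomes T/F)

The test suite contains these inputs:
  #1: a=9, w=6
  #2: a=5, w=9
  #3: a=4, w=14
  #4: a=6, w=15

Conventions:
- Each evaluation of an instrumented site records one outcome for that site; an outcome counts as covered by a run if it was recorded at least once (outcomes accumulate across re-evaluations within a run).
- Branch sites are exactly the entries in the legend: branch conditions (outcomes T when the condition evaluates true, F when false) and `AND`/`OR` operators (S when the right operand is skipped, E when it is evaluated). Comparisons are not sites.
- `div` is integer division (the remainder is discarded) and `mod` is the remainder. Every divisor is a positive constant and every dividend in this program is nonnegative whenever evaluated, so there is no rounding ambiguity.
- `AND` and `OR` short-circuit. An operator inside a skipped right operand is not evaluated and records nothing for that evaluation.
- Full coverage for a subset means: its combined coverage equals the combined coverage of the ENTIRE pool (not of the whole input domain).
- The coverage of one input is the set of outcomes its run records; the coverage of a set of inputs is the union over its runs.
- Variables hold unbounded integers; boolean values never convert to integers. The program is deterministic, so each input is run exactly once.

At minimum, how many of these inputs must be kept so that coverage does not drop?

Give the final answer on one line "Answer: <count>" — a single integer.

run #1 (a=9, w=6) runs B2->S, B1->T, B4->S, B3->T; records B1=T, B2=S, B3=T, B4=S
run #2 (a=5, w=9) runs B2->E, B1->T, B4->E, B3->T; records B1=T, B2=E, B3=T, B4=E
run #3 (a=4, w=14) runs B2->E, B1->T, B4->E, B3->T; records B1=T, B2=E, B3=T, B4=E
run #4 (a=6, w=15) runs B2->E, B1->T, B4->S, B3->T; records B1=T, B2=E, B3=T, B4=S
the full pool covers 6 outcomes: B1=T, B2=S, B2=E, B3=T, B4=S, B4=E
size 1 is not enough: best union over all size-1 subsets is 4/6
size 2: inputs {1, 2} cover all 6 outcomes, and no lexicographically smaller subset of this size does

Answer: 2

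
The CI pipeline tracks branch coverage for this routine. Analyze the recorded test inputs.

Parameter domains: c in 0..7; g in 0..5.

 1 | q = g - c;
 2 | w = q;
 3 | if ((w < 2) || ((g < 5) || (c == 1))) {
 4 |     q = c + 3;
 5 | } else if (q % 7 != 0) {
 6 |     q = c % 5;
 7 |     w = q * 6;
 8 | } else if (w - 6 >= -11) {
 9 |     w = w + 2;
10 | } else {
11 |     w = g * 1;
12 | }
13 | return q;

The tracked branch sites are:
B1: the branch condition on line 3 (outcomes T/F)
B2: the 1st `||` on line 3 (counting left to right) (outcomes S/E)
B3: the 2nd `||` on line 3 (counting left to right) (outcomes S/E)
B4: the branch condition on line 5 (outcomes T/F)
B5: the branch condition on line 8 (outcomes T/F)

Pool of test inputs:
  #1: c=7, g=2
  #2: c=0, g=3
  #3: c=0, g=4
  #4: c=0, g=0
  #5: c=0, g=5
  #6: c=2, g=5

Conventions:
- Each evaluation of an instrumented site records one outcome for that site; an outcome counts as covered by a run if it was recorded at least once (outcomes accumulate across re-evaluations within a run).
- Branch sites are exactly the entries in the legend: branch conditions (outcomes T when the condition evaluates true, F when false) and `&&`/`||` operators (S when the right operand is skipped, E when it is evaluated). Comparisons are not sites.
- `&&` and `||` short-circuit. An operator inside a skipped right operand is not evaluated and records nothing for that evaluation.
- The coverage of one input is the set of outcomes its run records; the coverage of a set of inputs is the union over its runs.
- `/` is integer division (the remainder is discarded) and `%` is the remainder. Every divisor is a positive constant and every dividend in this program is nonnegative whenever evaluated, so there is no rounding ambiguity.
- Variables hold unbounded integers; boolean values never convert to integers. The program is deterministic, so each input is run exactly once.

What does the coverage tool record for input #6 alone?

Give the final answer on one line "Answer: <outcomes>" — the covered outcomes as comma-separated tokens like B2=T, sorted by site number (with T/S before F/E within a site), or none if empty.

Simulating input #6 (c=2, g=5) step by step:
  B2->E, B3->E, B1->F, B4->T
as a set, this run covers: B1=F, B2=E, B3=E, B4=T

Answer: B1=F, B2=E, B3=E, B4=T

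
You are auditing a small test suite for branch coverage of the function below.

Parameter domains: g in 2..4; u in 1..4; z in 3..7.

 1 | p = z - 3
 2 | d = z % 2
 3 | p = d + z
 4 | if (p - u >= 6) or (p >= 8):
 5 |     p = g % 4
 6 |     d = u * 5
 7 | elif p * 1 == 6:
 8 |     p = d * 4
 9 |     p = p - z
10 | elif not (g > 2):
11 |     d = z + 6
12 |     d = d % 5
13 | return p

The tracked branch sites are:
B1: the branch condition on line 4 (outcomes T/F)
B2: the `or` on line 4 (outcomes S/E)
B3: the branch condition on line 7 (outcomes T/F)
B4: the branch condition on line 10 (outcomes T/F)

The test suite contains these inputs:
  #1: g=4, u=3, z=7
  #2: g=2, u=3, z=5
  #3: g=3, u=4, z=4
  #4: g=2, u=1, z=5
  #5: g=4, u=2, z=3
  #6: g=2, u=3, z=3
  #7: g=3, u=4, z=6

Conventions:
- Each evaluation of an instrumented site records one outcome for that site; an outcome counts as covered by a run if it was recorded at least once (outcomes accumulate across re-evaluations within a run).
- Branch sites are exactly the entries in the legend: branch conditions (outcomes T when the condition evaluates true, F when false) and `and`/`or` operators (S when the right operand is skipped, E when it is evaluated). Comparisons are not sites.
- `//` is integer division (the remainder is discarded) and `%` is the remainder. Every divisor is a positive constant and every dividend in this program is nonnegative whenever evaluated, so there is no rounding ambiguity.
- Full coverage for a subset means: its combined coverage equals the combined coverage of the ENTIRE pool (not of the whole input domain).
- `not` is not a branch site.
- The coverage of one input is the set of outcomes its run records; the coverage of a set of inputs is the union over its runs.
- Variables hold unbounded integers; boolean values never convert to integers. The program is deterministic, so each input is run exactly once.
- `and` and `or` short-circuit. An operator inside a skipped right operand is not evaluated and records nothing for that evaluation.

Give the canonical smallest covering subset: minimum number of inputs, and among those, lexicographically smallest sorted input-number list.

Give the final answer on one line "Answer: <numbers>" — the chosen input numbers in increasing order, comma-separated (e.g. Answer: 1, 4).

input #1, g=4, u=3, z=7: outcomes B1=T, B2=E
input #2, g=2, u=3, z=5: outcomes B1=F, B2=E, B3=T
input #3, g=3, u=4, z=4: outcomes B1=F, B2=E, B3=F, B4=F
input #4, g=2, u=1, z=5: outcomes B1=F, B2=E, B3=T
input #5, g=4, u=2, z=3: outcomes B1=F, B2=E, B3=F, B4=F
input #6, g=2, u=3, z=3: outcomes B1=F, B2=E, B3=F, B4=T
input #7, g=3, u=4, z=6: outcomes B1=F, B2=E, B3=T
pool-wide coverage (7 outcomes): B1=T, B1=F, B2=E, B3=T, B3=F, B4=T, B4=F
every size-1 subset falls short of the 7 outcomes (best: 4/7)
every size-2 subset falls short of the 7 outcomes (best: 5/7)
every size-3 subset falls short of the 7 outcomes (best: 6/7)
at size 4, {1, 2, 3, 6} reaches all 7 outcomes; every lexicographically earlier size-4 subset fails

Answer: 1, 2, 3, 6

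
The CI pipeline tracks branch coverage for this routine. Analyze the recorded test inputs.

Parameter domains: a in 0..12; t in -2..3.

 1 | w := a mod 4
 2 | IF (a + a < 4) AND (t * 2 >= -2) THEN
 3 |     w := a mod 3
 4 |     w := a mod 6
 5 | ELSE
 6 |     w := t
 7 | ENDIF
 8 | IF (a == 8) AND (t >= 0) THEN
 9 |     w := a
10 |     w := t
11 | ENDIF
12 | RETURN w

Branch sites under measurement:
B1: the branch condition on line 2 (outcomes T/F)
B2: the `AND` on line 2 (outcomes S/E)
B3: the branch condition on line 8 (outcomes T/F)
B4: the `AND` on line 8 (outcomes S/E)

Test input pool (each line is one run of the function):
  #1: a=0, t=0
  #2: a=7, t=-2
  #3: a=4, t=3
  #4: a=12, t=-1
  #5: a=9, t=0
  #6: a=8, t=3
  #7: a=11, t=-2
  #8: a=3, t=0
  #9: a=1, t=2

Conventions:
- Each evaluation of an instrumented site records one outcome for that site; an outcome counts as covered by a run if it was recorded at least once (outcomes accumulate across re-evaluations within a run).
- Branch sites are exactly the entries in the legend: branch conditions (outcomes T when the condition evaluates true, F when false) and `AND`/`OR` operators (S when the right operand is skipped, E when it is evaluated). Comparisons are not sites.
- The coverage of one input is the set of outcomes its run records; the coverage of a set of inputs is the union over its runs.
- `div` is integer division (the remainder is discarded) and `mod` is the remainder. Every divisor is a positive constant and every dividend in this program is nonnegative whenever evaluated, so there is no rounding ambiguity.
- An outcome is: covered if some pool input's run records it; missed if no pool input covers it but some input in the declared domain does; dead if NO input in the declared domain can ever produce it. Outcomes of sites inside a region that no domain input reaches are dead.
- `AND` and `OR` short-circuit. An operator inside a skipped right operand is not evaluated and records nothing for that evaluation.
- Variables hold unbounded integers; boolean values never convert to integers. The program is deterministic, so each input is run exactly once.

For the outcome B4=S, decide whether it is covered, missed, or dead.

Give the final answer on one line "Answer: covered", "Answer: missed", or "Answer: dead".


B4=S is recorded by pool input(s) 1, 2, 3, 4, 5, 7, 8, 9 -> covered
Answer: covered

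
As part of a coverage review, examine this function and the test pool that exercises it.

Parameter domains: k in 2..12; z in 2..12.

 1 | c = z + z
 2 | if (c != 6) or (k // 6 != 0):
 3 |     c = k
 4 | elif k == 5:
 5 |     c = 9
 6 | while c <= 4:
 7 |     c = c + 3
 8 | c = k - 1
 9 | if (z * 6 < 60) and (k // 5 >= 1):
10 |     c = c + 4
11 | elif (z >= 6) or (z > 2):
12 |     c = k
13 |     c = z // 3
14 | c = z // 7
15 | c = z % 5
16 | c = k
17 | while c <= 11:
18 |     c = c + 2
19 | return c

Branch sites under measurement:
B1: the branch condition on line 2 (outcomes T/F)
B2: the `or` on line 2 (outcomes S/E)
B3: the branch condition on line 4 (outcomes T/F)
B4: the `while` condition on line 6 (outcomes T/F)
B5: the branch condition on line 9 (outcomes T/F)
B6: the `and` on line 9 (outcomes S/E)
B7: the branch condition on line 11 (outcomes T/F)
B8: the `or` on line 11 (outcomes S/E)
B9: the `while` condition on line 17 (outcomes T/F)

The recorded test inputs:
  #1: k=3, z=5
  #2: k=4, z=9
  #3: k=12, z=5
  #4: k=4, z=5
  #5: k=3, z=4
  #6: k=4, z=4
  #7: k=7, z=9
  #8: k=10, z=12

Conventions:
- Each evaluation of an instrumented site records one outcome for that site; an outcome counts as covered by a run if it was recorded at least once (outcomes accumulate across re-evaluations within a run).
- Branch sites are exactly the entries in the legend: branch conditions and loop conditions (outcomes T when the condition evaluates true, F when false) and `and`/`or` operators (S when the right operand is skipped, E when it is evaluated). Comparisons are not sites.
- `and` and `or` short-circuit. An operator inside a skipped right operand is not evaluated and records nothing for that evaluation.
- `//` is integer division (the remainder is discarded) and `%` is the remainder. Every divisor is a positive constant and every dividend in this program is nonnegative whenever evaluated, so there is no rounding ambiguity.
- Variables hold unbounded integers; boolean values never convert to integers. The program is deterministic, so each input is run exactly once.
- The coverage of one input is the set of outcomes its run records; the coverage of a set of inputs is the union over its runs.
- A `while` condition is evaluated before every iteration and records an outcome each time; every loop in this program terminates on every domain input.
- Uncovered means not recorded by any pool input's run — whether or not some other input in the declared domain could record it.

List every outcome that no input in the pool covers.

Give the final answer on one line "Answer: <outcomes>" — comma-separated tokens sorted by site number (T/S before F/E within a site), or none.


test 1 (k=3, z=5) hits B1=T, B2=S, B4=T, B4=F, B5=F, B6=E, B7=T, B8=E, B9=T, B9=F
test 2 (k=4, z=9) hits B1=T, B2=S, B4=T, B4=F, B5=F, B6=E, B7=T, B8=S, B9=T, B9=F
test 3 (k=12, z=5) hits B1=T, B2=S, B4=F, B5=T, B6=E, B9=F
test 4 (k=4, z=5) hits B1=T, B2=S, B4=T, B4=F, B5=F, B6=E, B7=T, B8=E, B9=T, B9=F
test 5 (k=3, z=4) hits B1=T, B2=S, B4=T, B4=F, B5=F, B6=E, B7=T, B8=E, B9=T, B9=F
test 6 (k=4, z=4) hits B1=T, B2=S, B4=T, B4=F, B5=F, B6=E, B7=T, B8=E, B9=T, B9=F
test 7 (k=7, z=9) hits B1=T, B2=S, B4=F, B5=T, B6=E, B9=T, B9=F
test 8 (k=10, z=12) hits B1=T, B2=S, B4=F, B5=F, B6=S, B7=T, B8=S, B9=T, B9=F
union over the pool: B1=T, B2=S, B4=T, B4=F, B5=T, B5=F, B6=S, B6=E, B7=T, B8=S, B8=E, B9=T, B9=F
uncovered (5 of 18): B1=F, B2=E, B3=T, B3=F, B7=F
Answer: B1=F, B2=E, B3=T, B3=F, B7=F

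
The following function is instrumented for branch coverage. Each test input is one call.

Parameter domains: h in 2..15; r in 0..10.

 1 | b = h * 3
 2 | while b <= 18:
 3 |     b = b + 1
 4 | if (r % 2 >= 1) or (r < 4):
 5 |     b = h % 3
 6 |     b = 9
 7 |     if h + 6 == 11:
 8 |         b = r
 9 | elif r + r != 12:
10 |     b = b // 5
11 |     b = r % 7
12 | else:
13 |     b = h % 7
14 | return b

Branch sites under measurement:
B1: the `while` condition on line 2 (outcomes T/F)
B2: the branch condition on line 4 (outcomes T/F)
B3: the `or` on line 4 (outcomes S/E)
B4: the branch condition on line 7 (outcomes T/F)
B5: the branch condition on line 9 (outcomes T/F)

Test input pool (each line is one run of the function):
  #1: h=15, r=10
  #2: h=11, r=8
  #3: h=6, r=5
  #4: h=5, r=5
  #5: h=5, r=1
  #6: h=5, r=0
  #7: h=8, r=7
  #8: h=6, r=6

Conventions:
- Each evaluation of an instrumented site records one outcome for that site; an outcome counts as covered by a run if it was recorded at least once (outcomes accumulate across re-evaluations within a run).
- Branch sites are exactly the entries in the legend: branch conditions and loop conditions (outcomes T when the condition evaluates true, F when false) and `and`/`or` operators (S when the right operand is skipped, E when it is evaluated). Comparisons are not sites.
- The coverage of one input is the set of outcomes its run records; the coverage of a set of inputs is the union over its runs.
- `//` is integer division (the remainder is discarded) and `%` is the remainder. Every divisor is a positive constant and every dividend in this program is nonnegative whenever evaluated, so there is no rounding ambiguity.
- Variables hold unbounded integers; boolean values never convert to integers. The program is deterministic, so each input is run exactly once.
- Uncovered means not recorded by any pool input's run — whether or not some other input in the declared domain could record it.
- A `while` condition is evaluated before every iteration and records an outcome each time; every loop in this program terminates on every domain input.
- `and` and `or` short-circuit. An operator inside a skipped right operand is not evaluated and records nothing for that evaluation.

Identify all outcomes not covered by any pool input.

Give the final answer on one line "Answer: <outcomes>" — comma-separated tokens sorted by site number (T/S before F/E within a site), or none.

run #1 (h=15, r=10) runs B1->F, B3->E, B2->F, B5->T; records B1=F, B2=F, B3=E, B5=T
run #2 (h=11, r=8) runs B1->F, B3->E, B2->F, B5->T; records B1=F, B2=F, B3=E, B5=T
run #3 (h=6, r=5) runs B1->T, B1->F, B3->S, B2->T, B4->F; records B1=T, B1=F, B2=T, B3=S, B4=F
run #4 (h=5, r=5) runs B1->T, B1->T, B1->T, B1->T, B1->F, B3->S, B2->T, B4->T; records B1=T, B1=F, B2=T, B3=S, B4=T
run #5 (h=5, r=1) runs B1->T, B1->T, B1->T, B1->T, B1->F, B3->S, B2->T, B4->T; records B1=T, B1=F, B2=T, B3=S, B4=T
run #6 (h=5, r=0) runs B1->T, B1->T, B1->T, B1->T, B1->F, B3->E, B2->T, B4->T; records B1=T, B1=F, B2=T, B3=E, B4=T
run #7 (h=8, r=7) runs B1->F, B3->S, B2->T, B4->F; records B1=F, B2=T, B3=S, B4=F
run #8 (h=6, r=6) runs B1->T, B1->F, B3->E, B2->F, B5->F; records B1=T, B1=F, B2=F, B3=E, B5=F
union over the pool: B1=T, B1=F, B2=T, B2=F, B3=S, B3=E, B4=T, B4=F, B5=T, B5=F
uncovered (0 of 10): none

Answer: none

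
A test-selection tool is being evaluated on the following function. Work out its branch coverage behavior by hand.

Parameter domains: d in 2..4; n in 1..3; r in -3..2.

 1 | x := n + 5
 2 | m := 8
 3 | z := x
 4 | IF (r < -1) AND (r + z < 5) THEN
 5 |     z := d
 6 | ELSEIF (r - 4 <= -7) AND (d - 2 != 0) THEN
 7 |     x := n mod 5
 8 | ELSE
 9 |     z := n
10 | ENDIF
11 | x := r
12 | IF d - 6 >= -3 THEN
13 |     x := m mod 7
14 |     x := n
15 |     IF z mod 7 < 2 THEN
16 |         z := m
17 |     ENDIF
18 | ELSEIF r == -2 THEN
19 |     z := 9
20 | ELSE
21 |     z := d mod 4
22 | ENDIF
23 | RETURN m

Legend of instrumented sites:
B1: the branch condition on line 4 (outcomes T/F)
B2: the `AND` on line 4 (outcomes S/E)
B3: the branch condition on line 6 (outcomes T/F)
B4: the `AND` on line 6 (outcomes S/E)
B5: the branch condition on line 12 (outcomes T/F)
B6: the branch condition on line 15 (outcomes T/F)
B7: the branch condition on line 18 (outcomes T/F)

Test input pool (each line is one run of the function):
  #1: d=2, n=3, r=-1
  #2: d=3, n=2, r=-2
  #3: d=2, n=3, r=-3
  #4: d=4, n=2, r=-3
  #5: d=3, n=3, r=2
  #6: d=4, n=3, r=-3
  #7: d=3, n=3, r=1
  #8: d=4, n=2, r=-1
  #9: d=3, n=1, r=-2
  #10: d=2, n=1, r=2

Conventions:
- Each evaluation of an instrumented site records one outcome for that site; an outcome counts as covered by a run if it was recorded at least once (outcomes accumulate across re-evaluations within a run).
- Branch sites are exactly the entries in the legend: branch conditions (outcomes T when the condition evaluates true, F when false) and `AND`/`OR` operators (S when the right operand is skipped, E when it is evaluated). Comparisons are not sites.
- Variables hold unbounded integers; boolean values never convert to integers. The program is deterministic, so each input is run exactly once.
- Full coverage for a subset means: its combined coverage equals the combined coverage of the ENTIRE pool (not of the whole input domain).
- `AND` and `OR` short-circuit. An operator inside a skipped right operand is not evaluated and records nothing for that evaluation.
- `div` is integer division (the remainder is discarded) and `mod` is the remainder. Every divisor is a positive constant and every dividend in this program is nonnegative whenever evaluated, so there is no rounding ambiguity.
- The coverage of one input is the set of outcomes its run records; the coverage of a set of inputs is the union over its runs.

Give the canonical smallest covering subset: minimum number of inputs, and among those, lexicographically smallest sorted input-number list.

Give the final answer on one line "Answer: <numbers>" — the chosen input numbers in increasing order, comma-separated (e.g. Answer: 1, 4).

run #1 (d=2, n=3, r=-1) runs B2->S, B1->F, B4->S, B3->F, B5->F, B7->F; records B1=F, B2=S, B3=F, B4=S, B5=F, B7=F
run #2 (d=3, n=2, r=-2) runs B2->E, B1->F, B4->S, B3->F, B5->T, B6->F; records B1=F, B2=E, B3=F, B4=S, B5=T, B6=F
run #3 (d=2, n=3, r=-3) runs B2->E, B1->F, B4->E, B3->F, B5->F, B7->F; records B1=F, B2=E, B3=F, B4=E, B5=F, B7=F
run #4 (d=4, n=2, r=-3) runs B2->E, B1->T, B5->T, B6->F; records B1=T, B2=E, B5=T, B6=F
run #5 (d=3, n=3, r=2) runs B2->S, B1->F, B4->S, B3->F, B5->T, B6->F; records B1=F, B2=S, B3=F, B4=S, B5=T, B6=F
run #6 (d=4, n=3, r=-3) runs B2->E, B1->F, B4->E, B3->T, B5->T, B6->T; records B1=F, B2=E, B3=T, B4=E, B5=T, B6=T
run #7 (d=3, n=3, r=1) runs B2->S, B1->F, B4->S, B3->F, B5->T, B6->F; records B1=F, B2=S, B3=F, B4=S, B5=T, B6=F
run #8 (d=4, n=2, r=-1) runs B2->S, B1->F, B4->S, B3->F, B5->T, B6->F; records B1=F, B2=S, B3=F, B4=S, B5=T, B6=F
run #9 (d=3, n=1, r=-2) runs B2->E, B1->T, B5->T, B6->F; records B1=T, B2=E, B5=T, B6=F
run #10 (d=2, n=1, r=2) runs B2->S, B1->F, B4->S, B3->F, B5->F, B7->F; records B1=F, B2=S, B3=F, B4=S, B5=F, B7=F
union over all inputs: B1=T, B1=F, B2=S, B2=E, B3=T, B3=F, B4=S, B4=E, B5=T, B5=F, B6=T, B6=F, B7=F (13 outcomes)
checked all size-1 subsets: none covers 13 outcomes (max 6/13)
checked all size-2 subsets: none covers 13 outcomes (max 11/13)
inputs {1, 4, 6} (size 3) cover everything; no size-3 subset with a lexicographically smaller index list covers all 13

Answer: 1, 4, 6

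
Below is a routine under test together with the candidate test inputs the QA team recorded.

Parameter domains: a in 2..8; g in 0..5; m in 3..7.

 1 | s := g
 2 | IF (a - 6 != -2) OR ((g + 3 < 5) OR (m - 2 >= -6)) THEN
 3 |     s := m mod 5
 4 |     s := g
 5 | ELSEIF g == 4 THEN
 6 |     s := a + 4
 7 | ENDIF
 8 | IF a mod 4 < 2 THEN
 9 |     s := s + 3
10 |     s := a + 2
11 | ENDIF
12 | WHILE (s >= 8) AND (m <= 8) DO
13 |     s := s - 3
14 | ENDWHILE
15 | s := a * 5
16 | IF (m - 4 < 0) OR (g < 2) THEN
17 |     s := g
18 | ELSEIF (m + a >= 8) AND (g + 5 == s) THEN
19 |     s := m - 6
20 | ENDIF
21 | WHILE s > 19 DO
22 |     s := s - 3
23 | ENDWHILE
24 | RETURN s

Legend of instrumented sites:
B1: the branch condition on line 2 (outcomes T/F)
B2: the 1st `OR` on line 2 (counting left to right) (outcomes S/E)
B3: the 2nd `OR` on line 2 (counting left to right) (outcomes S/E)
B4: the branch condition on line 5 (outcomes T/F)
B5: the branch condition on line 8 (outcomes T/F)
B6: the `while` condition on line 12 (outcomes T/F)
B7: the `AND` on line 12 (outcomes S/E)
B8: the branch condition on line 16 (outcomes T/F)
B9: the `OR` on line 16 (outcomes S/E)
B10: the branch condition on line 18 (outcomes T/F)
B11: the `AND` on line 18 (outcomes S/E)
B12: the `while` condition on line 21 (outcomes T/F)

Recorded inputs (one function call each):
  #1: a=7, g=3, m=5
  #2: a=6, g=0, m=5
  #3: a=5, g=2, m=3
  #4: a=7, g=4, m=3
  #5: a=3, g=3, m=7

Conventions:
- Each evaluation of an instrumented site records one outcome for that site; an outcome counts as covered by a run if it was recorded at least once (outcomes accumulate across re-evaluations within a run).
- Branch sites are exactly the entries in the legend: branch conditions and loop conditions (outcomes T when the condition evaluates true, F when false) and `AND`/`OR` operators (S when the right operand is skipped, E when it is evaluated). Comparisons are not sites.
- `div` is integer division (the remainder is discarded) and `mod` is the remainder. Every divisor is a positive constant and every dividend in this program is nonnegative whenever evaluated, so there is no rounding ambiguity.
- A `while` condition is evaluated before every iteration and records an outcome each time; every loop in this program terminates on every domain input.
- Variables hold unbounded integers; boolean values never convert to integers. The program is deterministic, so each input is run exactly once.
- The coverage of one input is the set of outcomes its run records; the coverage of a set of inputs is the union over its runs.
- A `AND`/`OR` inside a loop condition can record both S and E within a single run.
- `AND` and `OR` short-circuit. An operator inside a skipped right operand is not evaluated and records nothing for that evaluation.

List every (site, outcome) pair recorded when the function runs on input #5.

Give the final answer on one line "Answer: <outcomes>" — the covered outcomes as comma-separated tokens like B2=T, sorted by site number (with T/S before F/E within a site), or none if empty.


Tracing the run of input #5 (a=3, g=3, m=7):
  B2->S, B1->T, B5->F, B7->S, B6->F, B9->E, B8->F, B11->E, B10->F, B12->F
collecting distinct outcomes: B1=T, B2=S, B5=F, B6=F, B7=S, B8=F, B9=E, B10=F, B11=E, B12=F
Answer: B1=T, B2=S, B5=F, B6=F, B7=S, B8=F, B9=E, B10=F, B11=E, B12=F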